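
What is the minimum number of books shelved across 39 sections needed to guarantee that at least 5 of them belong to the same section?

157

There are 39 sections acting as pigeonholes.
With 39 × 4 = 156 books we could place exactly 4 in each, with no class reaching 5.
One more forces some class to hold 5, so 156 + 1 = 157.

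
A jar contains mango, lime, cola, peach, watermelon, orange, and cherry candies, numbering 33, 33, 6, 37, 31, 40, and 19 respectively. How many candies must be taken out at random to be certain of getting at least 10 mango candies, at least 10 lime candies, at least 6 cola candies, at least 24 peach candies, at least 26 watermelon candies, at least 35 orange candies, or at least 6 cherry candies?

Each of the 7 flavors has its own threshold; avoid all of them simultaneously.
The worst case stops just short of every target: 9 mango, 9 lime, 5 cola, 23 peach, 25 watermelon, 34 orange, 5 cherry — 9 + 9 + 5 + 23 + 25 + 34 + 5 = 110 candies.
One more candy must push some flavor to its target, so 110 + 1 = 111.

111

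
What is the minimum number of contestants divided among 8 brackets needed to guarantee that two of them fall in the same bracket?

9

There are 8 brackets acting as pigeonholes.
With 8 contestants we could place one in each, avoiding any repeat.
One more forces some class to hold 2, so 8 + 1 = 9.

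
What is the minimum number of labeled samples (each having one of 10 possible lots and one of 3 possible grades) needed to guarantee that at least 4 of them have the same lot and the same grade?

There are 10 × 3 = 30 (lot, grade) combinations acting as pigeonholes.
With 30 × 3 = 90 labeled samples we could place exactly 3 in each, with no (lot, grade) pair reaching 4.
One more forces some (lot, grade) pair to hold 4, so 90 + 1 = 91.

91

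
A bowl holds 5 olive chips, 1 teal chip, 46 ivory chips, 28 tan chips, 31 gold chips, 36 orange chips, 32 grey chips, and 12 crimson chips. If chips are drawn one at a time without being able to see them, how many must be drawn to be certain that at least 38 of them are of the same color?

Treat the 8 colors as pigeonholes.
In the worst case we take at most 37 of each color, but all 5 olive, all 1 teal, all 28 tan, all 31 gold, all 36 orange, all 32 grey, and all 12 crimson (fewer than 37), giving 5 + 1 + 37 + 28 + 31 + 36 + 32 + 12 = 182.
One more chip then forces some color to 38, so 182 + 1 = 183.

183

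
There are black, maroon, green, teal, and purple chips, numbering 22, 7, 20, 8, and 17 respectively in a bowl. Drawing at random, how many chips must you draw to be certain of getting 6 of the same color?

26

Treat the 5 colors as pigeonholes.
The worst case takes 5 chips of each color without reaching 6 of any: 5 × 5 = 25.
The next chip must bring some color to 6, so 25 + 1 = 26.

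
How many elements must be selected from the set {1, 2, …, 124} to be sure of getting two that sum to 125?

63

Partition {1, …, 124} into 62 pairs: {1,124}, {2,123}, …, {62,63}.
Choosing 62 integers — say the integers 1 through 62 — takes one from each pair and avoids the property.
Choosing 63 forces two into the same pair by pigeonhole, and those sum to 125. So 63.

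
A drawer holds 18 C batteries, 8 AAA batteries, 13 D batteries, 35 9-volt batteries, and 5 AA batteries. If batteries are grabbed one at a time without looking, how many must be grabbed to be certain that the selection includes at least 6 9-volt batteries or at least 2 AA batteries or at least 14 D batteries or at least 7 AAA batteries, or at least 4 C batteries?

29

The worst case stops just short of every target: 3 C, 6 AAA, 13 D, 5 9-volt, 1 AA — 3 + 6 + 13 + 5 + 1 = 28 batteries.
One more battery must push some type to its target, so 28 + 1 = 29.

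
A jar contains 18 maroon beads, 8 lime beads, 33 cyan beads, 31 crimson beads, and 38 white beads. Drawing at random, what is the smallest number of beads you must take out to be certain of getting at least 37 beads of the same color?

Treat the 5 colors as pigeonholes.
In the worst case we take at most 36 of each color, but all 18 maroon, all 8 lime, all 33 cyan, and all 31 crimson (fewer than 36), giving 18 + 8 + 33 + 31 + 36 = 126.
One more bead then forces some color to 37, so 126 + 1 = 127.

127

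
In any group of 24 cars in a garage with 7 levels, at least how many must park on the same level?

4

If each of the 7 levels held at most 3, the total would be at most 7 × 3 = 21 < 24, a contradiction.
So at least one holds ⌈24/7⌉ = 4.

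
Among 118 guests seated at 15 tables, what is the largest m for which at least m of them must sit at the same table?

8

The 118 guests fall into 15 tables.
If each of the 15 tables held at most 7, the total would be at most 15 × 7 = 105 < 118, a contradiction.
So at least one holds ⌈118/15⌉ = 8.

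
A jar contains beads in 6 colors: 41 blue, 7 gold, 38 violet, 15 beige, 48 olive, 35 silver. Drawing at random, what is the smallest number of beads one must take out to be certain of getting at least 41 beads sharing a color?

Treat the 6 colors as pigeonholes.
In the worst case we take at most 40 of each color, but all 7 gold, all 38 violet, all 15 beige, and all 35 silver (fewer than 40), giving 40 + 7 + 38 + 15 + 40 + 35 = 175.
One more bead then forces some color to 41, so 175 + 1 = 176.

176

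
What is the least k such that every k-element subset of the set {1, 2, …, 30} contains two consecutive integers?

16

Partition {1, …, 30} into 15 pairs: {1,2}, {3,4}, …, {29,30}.
Choosing 15 integers — say the 15 even numbers 2, 4, …, 30 — takes one from each pair and avoids the property.
Choosing 16 forces two into the same pair by pigeonhole, and those are consecutive. So 16.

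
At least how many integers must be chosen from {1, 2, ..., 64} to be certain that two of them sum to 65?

Partition {1, …, 64} into 32 pairs: {1,64}, {2,63}, …, {32,33}.
Choosing 32 integers — say the integers 1 through 32 — takes one from each pair and avoids the property.
Choosing 33 forces two into the same pair by pigeonhole, and those sum to 65. So 33.

33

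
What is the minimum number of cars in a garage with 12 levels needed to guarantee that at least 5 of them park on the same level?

There are 12 levels acting as pigeonholes.
With 12 × 4 = 48 cars we could place exactly 4 in each, with no class reaching 5.
One more forces some class to hold 5, so 48 + 1 = 49.

49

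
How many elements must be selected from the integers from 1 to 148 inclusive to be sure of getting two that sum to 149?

75

Partition {1, …, 148} into 74 pairs: {1,148}, {2,147}, …, {74,75}.
Choosing 74 integers — say the integers 1 through 74 — takes one from each pair and avoids the property.
Choosing 75 forces two into the same pair by pigeonhole, and those sum to 149. So 75.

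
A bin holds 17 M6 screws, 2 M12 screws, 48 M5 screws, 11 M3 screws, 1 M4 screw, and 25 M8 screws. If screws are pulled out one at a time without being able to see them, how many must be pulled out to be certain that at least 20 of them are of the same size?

70

In the worst case we take at most 19 of each size, but all 17 M6, all 2 M12, all 11 M3, and all 1 M4 (fewer than 19), giving 17 + 2 + 19 + 11 + 1 + 19 = 69.
One more screw then forces some size to 20, so 69 + 1 = 70.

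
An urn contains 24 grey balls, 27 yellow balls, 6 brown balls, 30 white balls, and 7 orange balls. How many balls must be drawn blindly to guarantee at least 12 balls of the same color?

47

Treat the 5 colors as pigeonholes.
In the worst case we take at most 11 of each color, but all 6 brown and all 7 orange (fewer than 11), giving 11 + 11 + 6 + 11 + 7 = 46.
One more ball then forces some color to 12, so 46 + 1 = 47.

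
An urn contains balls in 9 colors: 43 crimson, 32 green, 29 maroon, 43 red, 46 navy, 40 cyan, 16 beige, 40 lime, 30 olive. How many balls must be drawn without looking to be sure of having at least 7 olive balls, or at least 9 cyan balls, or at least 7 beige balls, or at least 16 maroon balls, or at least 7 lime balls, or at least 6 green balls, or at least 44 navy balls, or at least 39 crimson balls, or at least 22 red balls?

The worst case stops just short of every target: 38 crimson, 5 green, 15 maroon, 21 red, 43 navy, 8 cyan, 6 beige, 6 lime, 6 olive — 38 + 5 + 15 + 21 + 43 + 8 + 6 + 6 + 6 = 148 balls.
One more ball must push some color to its target, so 148 + 1 = 149.

149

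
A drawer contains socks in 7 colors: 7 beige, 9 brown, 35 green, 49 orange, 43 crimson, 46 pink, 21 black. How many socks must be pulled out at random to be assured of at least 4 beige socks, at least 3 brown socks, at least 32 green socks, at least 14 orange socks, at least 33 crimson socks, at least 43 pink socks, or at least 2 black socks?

125

The worst case stops just short of every target: 3 beige, 2 brown, 31 green, 13 orange, 32 crimson, 42 pink, 1 black — 3 + 2 + 31 + 13 + 32 + 42 + 1 = 124 socks.
One more sock must push some color to its target, so 124 + 1 = 125.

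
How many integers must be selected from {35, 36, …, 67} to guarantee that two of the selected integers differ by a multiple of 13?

14

Use the pigeonhole principle on residue classes: group the integers by remainder mod 13; there are 13 residue classes, each nonempty in this range.
Choosing one from each class (13 integers) avoids any shared remainder.
One more choice must repeat a class, so two differ by a multiple of 13. Hence 13 + 1 = 14.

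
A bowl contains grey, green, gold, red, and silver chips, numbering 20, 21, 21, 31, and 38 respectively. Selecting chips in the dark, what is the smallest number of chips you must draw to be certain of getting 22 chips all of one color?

105

In the worst case we take at most 21 of each color, but all 20 grey (fewer than 21), giving 20 + 21 + 21 + 21 + 21 = 104.
One more chip then forces some color to 22, so 104 + 1 = 105.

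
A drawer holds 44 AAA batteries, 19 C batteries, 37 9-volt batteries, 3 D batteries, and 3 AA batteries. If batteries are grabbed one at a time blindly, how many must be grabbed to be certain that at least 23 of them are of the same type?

Treat the 5 types as pigeonholes.
In the worst case we take at most 22 of each type, but all 19 C, all 3 D, and all 3 AA (fewer than 22), giving 22 + 19 + 22 + 3 + 3 = 69.
One more battery then forces some type to 23, so 69 + 1 = 70.

70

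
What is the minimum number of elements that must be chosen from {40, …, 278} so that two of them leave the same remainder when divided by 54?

55

Use the pigeonhole principle on residue classes: group the integers by remainder mod 54; there are 54 residue classes, each nonempty in this range.
Choosing one from each class (54 integers) avoids any shared remainder.
One more choice must repeat a class, so two differ by a multiple of 54. Hence 54 + 1 = 55.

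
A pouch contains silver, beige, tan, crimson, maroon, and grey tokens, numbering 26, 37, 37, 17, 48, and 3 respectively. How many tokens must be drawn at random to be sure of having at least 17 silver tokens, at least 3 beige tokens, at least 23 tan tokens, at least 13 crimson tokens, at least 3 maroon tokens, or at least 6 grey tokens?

Each of the 6 colors has its own threshold; avoid all of them simultaneously.
The worst case stops just short of every target: 16 silver, 2 beige, 22 tan, 12 crimson, 2 maroon, all 3 grey — 16 + 2 + 22 + 12 + 2 + 3 = 57 tokens.
One more token must push some color to its target, so 57 + 1 = 58.

58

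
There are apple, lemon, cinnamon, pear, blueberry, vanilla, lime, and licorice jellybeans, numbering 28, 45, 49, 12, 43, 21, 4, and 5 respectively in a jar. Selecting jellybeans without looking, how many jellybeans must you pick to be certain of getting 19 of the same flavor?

Treat the 8 flavors as pigeonholes.
In the worst case we take at most 18 of each flavor, but all 12 pear, all 4 lime, and all 5 licorice (fewer than 18), giving 18 + 18 + 18 + 12 + 18 + 18 + 4 + 5 = 111.
One more jellybean then forces some flavor to 19, so 111 + 1 = 112.

112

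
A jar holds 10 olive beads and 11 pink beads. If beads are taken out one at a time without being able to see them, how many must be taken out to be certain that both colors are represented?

12

The hardest color to obtain is olive: we could draw every other bead first — 21 − 10 = 11 beads — without a single olive one.
The next draw must be olive, so 11 + 1 = 12.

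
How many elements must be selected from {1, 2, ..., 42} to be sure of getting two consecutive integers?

Partition {1, …, 42} into 21 pairs: {1,2}, {3,4}, …, {41,42}.
Choosing 21 integers — say the 21 even numbers 2, 4, …, 42 — takes one from each pair and avoids the property.
Choosing 22 forces two into the same pair by pigeonhole, and those are consecutive. So 22.

22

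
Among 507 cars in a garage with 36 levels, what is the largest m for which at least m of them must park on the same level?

If each of the 36 levels held at most 14, the total would be at most 36 × 14 = 504 < 507, a contradiction.
So at least one holds ⌈507/36⌉ = 15.

15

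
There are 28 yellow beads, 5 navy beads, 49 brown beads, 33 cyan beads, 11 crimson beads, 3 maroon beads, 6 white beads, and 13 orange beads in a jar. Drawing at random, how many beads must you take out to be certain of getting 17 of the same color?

87

Treat the 8 colors as pigeonholes.
In the worst case we take at most 16 of each color, but all 5 navy, all 11 crimson, all 3 maroon, all 6 white, and all 13 orange (fewer than 16), giving 16 + 5 + 16 + 16 + 11 + 3 + 6 + 13 = 86.
One more bead then forces some color to 17, so 86 + 1 = 87.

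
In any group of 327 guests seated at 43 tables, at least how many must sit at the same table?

The 327 guests fall into 43 tables.
If each of the 43 tables held at most 7, the total would be at most 43 × 7 = 301 < 327, a contradiction.
So at least one holds ⌈327/43⌉ = 8.

8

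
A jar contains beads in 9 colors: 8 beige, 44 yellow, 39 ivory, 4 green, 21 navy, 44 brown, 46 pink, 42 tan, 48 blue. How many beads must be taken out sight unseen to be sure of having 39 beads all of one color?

262

In the worst case we take at most 38 of each color, but all 8 beige, all 4 green, and all 21 navy (fewer than 38), giving 8 + 38 + 38 + 4 + 21 + 38 + 38 + 38 + 38 = 261.
One more bead then forces some color to 39, so 261 + 1 = 262.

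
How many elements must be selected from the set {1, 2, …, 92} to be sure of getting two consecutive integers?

47

Partition {1, …, 92} into 46 pairs: {1,2}, {3,4}, …, {91,92}.
Choosing 46 integers — say the 46 even numbers 2, 4, …, 92 — takes one from each pair and avoids the property.
Choosing 47 forces two into the same pair by pigeonhole, and those are consecutive. So 47.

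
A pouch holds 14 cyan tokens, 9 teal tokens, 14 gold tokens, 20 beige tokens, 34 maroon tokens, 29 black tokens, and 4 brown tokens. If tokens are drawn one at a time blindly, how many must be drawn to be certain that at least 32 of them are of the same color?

Treat the 7 colors as pigeonholes.
In the worst case we take at most 31 of each color, but all 14 cyan, all 9 teal, all 14 gold, all 20 beige, all 29 black, and all 4 brown (fewer than 31), giving 14 + 9 + 14 + 20 + 31 + 29 + 4 = 121.
One more token then forces some color to 32, so 121 + 1 = 122.

122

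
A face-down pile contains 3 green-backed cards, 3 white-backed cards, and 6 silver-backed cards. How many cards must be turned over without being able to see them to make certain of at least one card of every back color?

10

The hardest back color to obtain is green-backed: we could draw every other card first — 12 − 3 = 9 cards — without a single green-backed one.
The next draw must be green-backed, so 9 + 1 = 10.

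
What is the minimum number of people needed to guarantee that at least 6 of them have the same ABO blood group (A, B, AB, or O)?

21

There are 4 ABO blood groups acting as pigeonholes.
With 4 × 5 = 20 people we could place exactly 5 in each, with no class reaching 6.
One more forces some class to hold 6, so 20 + 1 = 21.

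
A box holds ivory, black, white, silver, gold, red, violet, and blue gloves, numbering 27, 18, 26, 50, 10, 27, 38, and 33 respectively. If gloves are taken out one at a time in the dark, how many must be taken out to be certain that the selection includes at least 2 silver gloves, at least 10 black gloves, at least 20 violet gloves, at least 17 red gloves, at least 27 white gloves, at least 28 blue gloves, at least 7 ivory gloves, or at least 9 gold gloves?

113

Each of the 8 colors has its own threshold; avoid all of them simultaneously.
The worst case stops just short of every target: 6 ivory, 9 black, 26 white, 1 silver, 8 gold, 16 red, 19 violet, 27 blue — 6 + 9 + 26 + 1 + 8 + 16 + 19 + 27 = 112 gloves.
One more glove must push some color to its target, so 112 + 1 = 113.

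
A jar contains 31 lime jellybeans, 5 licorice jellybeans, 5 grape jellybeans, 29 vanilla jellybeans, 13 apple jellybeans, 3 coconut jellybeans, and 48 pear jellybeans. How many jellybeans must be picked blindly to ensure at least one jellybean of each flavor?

The hardest flavor to obtain is coconut: we could draw every other jellybean first — 134 − 3 = 131 jellybeans — without a single coconut one.
The next draw must be coconut, so 131 + 1 = 132.

132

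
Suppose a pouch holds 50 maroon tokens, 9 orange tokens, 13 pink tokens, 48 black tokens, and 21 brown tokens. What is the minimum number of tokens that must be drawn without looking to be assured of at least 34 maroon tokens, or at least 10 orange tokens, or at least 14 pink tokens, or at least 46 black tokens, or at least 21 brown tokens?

121

Each of the 5 colors has its own threshold; avoid all of them simultaneously.
The worst case stops just short of every target: 33 maroon, 9 orange, 13 pink, 45 black, 20 brown — 33 + 9 + 13 + 45 + 20 = 120 tokens.
One more token must push some color to its target, so 120 + 1 = 121.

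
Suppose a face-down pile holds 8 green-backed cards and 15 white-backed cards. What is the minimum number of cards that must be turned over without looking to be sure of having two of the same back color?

The worst case takes 1 card of each back color without reaching 2 of any: 2 × 1 = 2.
The next card must bring some back color to 2, so 2 + 1 = 3.

3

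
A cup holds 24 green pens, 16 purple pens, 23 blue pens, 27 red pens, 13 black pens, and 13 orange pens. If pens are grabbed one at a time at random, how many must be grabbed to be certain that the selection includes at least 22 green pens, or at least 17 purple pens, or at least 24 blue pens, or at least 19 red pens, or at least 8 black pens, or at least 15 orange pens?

99

The worst case stops just short of every target: 21 green, 16 purple, 23 blue, 18 red, 7 black, all 13 orange — 21 + 16 + 23 + 18 + 7 + 13 = 98 pens.
One more pen must push some ink color to its target, so 98 + 1 = 99.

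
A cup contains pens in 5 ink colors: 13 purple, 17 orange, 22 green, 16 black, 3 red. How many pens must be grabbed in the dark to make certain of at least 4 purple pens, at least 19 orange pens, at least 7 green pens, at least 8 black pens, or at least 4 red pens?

Each of the 5 ink colors has its own threshold; avoid all of them simultaneously.
The worst case stops just short of every target: 3 purple, all 17 orange, 6 green, 7 black, 3 red — 3 + 17 + 6 + 7 + 3 = 36 pens.
One more pen must push some ink color to its target, so 36 + 1 = 37.

37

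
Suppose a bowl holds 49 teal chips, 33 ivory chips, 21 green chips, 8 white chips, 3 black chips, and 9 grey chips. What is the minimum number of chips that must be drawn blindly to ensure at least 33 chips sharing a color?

106

In the worst case we take at most 32 of each color, but all 21 green, all 8 white, all 3 black, and all 9 grey (fewer than 32), giving 32 + 32 + 21 + 8 + 3 + 9 = 105.
One more chip then forces some color to 33, so 105 + 1 = 106.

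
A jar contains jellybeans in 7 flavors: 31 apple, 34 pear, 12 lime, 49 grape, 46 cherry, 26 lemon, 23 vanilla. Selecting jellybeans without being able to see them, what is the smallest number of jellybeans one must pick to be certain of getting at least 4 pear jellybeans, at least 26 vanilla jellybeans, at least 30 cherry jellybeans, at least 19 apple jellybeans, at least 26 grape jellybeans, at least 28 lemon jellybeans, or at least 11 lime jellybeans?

135

The worst case stops just short of every target: 18 apple, 3 pear, 10 lime, 25 grape, 29 cherry, all 26 lemon, all 23 vanilla — 18 + 3 + 10 + 25 + 29 + 26 + 23 = 134 jellybeans.
One more jellybean must push some flavor to its target, so 134 + 1 = 135.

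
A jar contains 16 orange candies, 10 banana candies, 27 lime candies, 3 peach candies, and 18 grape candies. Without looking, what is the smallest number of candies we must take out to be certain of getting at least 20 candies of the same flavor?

67

In the worst case we take at most 19 of each flavor, but all 16 orange, all 10 banana, all 3 peach, and all 18 grape (fewer than 19), giving 16 + 10 + 19 + 3 + 18 = 66.
One more candy then forces some flavor to 20, so 66 + 1 = 67.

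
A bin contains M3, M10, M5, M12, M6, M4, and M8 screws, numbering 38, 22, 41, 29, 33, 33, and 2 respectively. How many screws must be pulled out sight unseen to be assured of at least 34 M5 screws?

191

The worst case draws every non-M5 screw first: 38 + 22 + 29 + 33 + 33 + 2 = 157.
The next 34 draws are then forced to be M5, giving 157 + 34 = 191.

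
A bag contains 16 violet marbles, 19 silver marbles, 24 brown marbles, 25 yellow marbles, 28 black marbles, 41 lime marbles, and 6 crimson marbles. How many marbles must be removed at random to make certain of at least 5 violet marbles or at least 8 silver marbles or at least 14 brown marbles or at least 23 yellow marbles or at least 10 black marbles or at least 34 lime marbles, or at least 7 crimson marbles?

95

The worst case stops just short of every target: 4 violet, 7 silver, 13 brown, 22 yellow, 9 black, 33 lime, 6 crimson — 4 + 7 + 13 + 22 + 9 + 33 + 6 = 94 marbles.
One more marble must push some color to its target, so 94 + 1 = 95.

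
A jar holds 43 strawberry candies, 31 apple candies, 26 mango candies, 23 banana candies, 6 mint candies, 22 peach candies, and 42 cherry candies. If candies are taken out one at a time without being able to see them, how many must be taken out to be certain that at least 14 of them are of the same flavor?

85

In the worst case we take at most 13 of each flavor, but all 6 mint (fewer than 13), giving 13 + 13 + 13 + 13 + 6 + 13 + 13 = 84.
One more candy then forces some flavor to 14, so 84 + 1 = 85.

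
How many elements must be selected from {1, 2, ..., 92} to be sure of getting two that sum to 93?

47

Partition {1, …, 92} into 46 pairs: {1,92}, {2,91}, …, {46,47}.
Choosing 46 integers — say the integers 1 through 46 — takes one from each pair and avoids the property.
Choosing 47 forces two into the same pair by pigeonhole, and those sum to 93. So 47.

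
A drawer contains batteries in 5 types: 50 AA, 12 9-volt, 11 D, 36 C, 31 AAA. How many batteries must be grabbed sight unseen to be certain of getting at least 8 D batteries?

The worst case draws every non-D battery first: 50 + 12 + 36 + 31 = 129.
The next 8 draws are then forced to be D, giving 129 + 8 = 137.

137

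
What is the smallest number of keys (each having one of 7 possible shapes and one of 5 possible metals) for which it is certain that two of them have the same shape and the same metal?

There are 7 × 5 = 35 (shape, metal) combinations acting as pigeonholes.
With 35 keys we could place one in each, avoiding any repeat.
One more forces some (shape, metal) pair to hold 2, so 35 + 1 = 36.

36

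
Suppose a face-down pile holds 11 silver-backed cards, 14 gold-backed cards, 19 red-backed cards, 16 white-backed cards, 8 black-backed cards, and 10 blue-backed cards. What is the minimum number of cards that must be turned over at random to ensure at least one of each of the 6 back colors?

71

The hardest back color to obtain is black-backed: we could draw every other card first — 78 − 8 = 70 cards — without a single black-backed one.
The next draw must be black-backed, so 70 + 1 = 71.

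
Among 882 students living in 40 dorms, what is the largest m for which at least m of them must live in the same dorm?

23

The 882 students fall into 40 dorms.
If each of the 40 dorms held at most 22, the total would be at most 40 × 22 = 880 < 882, a contradiction.
So at least one holds ⌈882/40⌉ = 23.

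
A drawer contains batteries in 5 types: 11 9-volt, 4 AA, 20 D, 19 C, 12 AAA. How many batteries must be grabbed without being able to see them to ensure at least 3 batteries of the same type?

11

Treat the 5 types as pigeonholes.
The worst case takes 2 batteries of each type without reaching 3 of any: 5 × 2 = 10.
The next battery must bring some type to 3, so 10 + 1 = 11.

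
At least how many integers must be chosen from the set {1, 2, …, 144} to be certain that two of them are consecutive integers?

73

Partition {1, …, 144} into 72 pairs: {1,2}, {3,4}, …, {143,144}.
Choosing 72 integers — say the 72 even numbers 2, 4, …, 144 — takes one from each pair and avoids the property.
Choosing 73 forces two into the same pair by pigeonhole, and those are consecutive. So 73.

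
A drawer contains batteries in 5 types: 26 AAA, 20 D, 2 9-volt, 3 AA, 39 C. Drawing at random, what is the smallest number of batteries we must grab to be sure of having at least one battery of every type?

89

The hardest type to obtain is 9-volt: we could draw every other battery first — 90 − 2 = 88 batteries — without a single 9-volt one.
The next draw must be 9-volt, so 88 + 1 = 89.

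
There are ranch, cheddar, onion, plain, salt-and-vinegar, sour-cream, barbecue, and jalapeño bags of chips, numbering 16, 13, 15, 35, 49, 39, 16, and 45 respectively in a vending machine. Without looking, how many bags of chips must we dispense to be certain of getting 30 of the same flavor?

177

In the worst case we take at most 29 of each flavor, but all 16 ranch, all 13 cheddar, all 15 onion, and all 16 barbecue (fewer than 29), giving 16 + 13 + 15 + 29 + 29 + 29 + 16 + 29 = 176.
One more bag of chips then forces some flavor to 30, so 176 + 1 = 177.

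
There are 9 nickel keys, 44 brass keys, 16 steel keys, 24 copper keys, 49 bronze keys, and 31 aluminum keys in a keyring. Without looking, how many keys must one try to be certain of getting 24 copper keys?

The worst case draws every non-copper key first: 9 + 44 + 16 + 49 + 31 = 149.
The next 24 draws are then forced to be copper, giving 149 + 24 = 173.

173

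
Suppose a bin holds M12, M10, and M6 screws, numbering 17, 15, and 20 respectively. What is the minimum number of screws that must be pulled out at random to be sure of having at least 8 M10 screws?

45

To avoid M10 screws as long as possible, exhaust the other 2 sizes first.
The worst case draws every non-M10 screw first: 17 + 20 = 37.
The next 8 draws are then forced to be M10, giving 37 + 8 = 45.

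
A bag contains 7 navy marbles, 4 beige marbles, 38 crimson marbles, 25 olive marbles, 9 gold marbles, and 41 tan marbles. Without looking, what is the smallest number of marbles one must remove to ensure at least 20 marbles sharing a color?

78

In the worst case we take at most 19 of each color, but all 7 navy, all 4 beige, and all 9 gold (fewer than 19), giving 7 + 4 + 19 + 19 + 9 + 19 = 77.
One more marble then forces some color to 20, so 77 + 1 = 78.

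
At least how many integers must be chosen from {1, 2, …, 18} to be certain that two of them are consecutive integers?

Partition {1, …, 18} into 9 pairs: {1,2}, {3,4}, …, {17,18}.
Choosing 9 integers — say the 9 even numbers 2, 4, …, 18 — takes one from each pair and avoids the property.
Choosing 10 forces two into the same pair by pigeonhole, and those are consecutive. So 10.

10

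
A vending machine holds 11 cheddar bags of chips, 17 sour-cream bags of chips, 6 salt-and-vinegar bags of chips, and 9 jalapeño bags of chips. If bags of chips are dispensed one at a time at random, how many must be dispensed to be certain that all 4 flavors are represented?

38

The hardest flavor to obtain is salt-and-vinegar: we could draw every other bag of chips first — 43 − 6 = 37 bags of chips — without a single salt-and-vinegar one.
The next draw must be salt-and-vinegar, so 37 + 1 = 38.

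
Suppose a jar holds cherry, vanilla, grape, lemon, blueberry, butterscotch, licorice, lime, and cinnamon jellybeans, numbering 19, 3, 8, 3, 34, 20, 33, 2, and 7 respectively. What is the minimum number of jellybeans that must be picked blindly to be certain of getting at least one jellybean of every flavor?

The hardest flavor to obtain is lime: we could draw every other jellybean first — 129 − 2 = 127 jellybeans — without a single lime one.
The next draw must be lime, so 127 + 1 = 128.

128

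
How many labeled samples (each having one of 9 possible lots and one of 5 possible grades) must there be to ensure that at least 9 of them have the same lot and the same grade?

361

There are 9 × 5 = 45 (lot, grade) combinations acting as pigeonholes.
With 45 × 8 = 360 labeled samples we could place exactly 8 in each, with no (lot, grade) pair reaching 9.
One more forces some (lot, grade) pair to hold 9, so 360 + 1 = 361.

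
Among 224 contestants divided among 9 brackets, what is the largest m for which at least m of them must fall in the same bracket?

If each of the 9 brackets held at most 24, the total would be at most 9 × 24 = 216 < 224, a contradiction.
So at least one holds ⌈224/9⌉ = 25.

25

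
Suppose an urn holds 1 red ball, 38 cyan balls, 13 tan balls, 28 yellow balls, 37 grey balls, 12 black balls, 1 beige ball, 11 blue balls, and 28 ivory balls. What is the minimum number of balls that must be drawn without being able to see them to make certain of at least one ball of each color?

The hardest color to obtain is red: we could draw every other ball first — 169 − 1 = 168 balls — without a single red one.
The next draw must be red, so 168 + 1 = 169.

169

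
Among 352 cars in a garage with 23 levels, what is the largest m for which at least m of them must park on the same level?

If each of the 23 levels held at most 15, the total would be at most 23 × 15 = 345 < 352, a contradiction.
So at least one holds ⌈352/23⌉ = 16.

16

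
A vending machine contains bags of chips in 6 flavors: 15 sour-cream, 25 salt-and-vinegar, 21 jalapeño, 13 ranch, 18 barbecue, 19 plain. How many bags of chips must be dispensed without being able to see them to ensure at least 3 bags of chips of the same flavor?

Treat the 6 flavors as pigeonholes.
The worst case takes 2 bags of chips of each flavor without reaching 3 of any: 6 × 2 = 12.
The next bag of chips must bring some flavor to 3, so 12 + 1 = 13.

13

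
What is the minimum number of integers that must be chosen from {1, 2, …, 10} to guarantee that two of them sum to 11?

Partition {1, …, 10} into 5 pairs: {1,10}, {2,9}, …, {5,6}.
Choosing 5 integers — say the integers 1 through 5 — takes one from each pair and avoids the property.
Choosing 6 forces two into the same pair by pigeonhole, and those sum to 11. So 6.

6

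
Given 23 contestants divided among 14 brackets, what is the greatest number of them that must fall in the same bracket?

If each of the 14 brackets held at most 1, the total would be at most 14 × 1 = 14 < 23, a contradiction.
So at least one holds ⌈23/14⌉ = 2.

2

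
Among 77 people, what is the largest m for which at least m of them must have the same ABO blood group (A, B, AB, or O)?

20

There are 4 ABO blood groups, which serve as the pigeonholes.
If each of the 4 ABO blood groups held at most 19, the total would be at most 4 × 19 = 76 < 77, a contradiction.
So at least one holds ⌈77/4⌉ = 20.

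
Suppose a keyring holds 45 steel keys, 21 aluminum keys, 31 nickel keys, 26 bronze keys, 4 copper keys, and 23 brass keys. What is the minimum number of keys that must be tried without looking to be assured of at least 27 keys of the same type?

127

In the worst case we take at most 26 of each type, but all 21 aluminum, all 4 copper, and all 23 brass (fewer than 26), giving 26 + 21 + 26 + 26 + 4 + 23 = 126.
One more key then forces some type to 27, so 126 + 1 = 127.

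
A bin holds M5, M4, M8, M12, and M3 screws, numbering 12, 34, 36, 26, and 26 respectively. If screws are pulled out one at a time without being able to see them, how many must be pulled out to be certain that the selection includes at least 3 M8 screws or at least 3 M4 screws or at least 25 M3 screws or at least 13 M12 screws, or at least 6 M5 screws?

46

Each of the 5 sizes has its own threshold; avoid all of them simultaneously.
The worst case stops just short of every target: 5 M5, 2 M4, 2 M8, 12 M12, 24 M3 — 5 + 2 + 2 + 12 + 24 = 45 screws.
One more screw must push some size to its target, so 45 + 1 = 46.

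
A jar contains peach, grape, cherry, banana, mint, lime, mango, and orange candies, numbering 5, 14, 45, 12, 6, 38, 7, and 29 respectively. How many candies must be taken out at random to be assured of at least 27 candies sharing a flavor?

In the worst case we take at most 26 of each flavor, but all 5 peach, all 14 grape, all 12 banana, all 6 mint, and all 7 mango (fewer than 26), giving 5 + 14 + 26 + 12 + 6 + 26 + 7 + 26 = 122.
One more candy then forces some flavor to 27, so 122 + 1 = 123.

123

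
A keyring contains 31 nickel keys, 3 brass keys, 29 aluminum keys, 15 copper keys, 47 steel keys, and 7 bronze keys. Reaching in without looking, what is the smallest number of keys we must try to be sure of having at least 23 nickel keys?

To avoid nickel keys as long as possible, exhaust the other 5 types first.
The worst case draws every non-nickel key first: 3 + 29 + 15 + 47 + 7 = 101.
The next 23 draws are then forced to be nickel, giving 101 + 23 = 124.

124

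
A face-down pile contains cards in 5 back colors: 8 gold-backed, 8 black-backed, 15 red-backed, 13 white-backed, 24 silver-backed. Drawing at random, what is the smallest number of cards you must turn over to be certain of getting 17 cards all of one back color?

61

In the worst case we take at most 16 of each back color, but all 8 gold-backed, all 8 black-backed, all 15 red-backed, and all 13 white-backed (fewer than 16), giving 8 + 8 + 15 + 13 + 16 = 60.
One more card then forces some back color to 17, so 60 + 1 = 61.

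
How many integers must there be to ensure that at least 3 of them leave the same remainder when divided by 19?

39

There are 19 residue classes modulo 19 acting as pigeonholes.
With 19 × 2 = 38 integers we could place exactly 2 in each, with no class reaching 3.
One more forces some class to hold 3, so 38 + 1 = 39.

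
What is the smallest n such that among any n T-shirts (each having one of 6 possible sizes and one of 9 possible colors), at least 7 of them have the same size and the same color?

325

There are 6 × 9 = 54 (size, color) combinations acting as pigeonholes.
With 54 × 6 = 324 T-shirts we could place exactly 6 in each, with no (size, color) pair reaching 7.
One more forces some (size, color) pair to hold 7, so 324 + 1 = 325.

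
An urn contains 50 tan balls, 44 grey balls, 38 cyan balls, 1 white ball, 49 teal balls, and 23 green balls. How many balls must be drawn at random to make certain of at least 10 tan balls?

The worst case draws every non-tan ball first: 44 + 38 + 1 + 49 + 23 = 155.
The next 10 draws are then forced to be tan, giving 155 + 10 = 165.

165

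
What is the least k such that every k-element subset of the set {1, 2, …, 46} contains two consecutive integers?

24

Partition {1, …, 46} into 23 pairs: {1,2}, {3,4}, …, {45,46}.
Choosing 23 integers — say the 23 even numbers 2, 4, …, 46 — takes one from each pair and avoids the property.
Choosing 24 forces two into the same pair by pigeonhole, and those are consecutive. So 24.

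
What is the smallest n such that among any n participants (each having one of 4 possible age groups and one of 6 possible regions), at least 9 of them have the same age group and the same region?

There are 4 × 6 = 24 (age group, region) combinations acting as pigeonholes.
With 24 × 8 = 192 participants we could place exactly 8 in each, with no (age group, region) pair reaching 9.
One more forces some (age group, region) pair to hold 9, so 192 + 1 = 193.

193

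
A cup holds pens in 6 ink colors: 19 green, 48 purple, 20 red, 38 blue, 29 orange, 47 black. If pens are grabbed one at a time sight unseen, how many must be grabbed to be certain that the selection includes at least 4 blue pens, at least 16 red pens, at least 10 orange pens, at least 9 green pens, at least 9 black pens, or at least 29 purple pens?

72

Each of the 6 ink colors has its own threshold; avoid all of them simultaneously.
The worst case stops just short of every target: 8 green, 28 purple, 15 red, 3 blue, 9 orange, 8 black — 8 + 28 + 15 + 3 + 9 + 8 = 71 pens.
One more pen must push some ink color to its target, so 71 + 1 = 72.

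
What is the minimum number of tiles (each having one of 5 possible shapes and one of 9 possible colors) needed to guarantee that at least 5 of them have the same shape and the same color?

181

There are 5 × 9 = 45 (shape, color) combinations acting as pigeonholes.
With 45 × 4 = 180 tiles we could place exactly 4 in each, with no (shape, color) pair reaching 5.
One more forces some (shape, color) pair to hold 5, so 180 + 1 = 181.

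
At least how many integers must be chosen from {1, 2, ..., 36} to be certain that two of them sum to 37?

19

Partition {1, …, 36} into 18 pairs: {1,36}, {2,35}, …, {18,19}.
Choosing 18 integers — say the integers 1 through 18 — takes one from each pair and avoids the property.
Choosing 19 forces two into the same pair by pigeonhole, and those sum to 37. So 19.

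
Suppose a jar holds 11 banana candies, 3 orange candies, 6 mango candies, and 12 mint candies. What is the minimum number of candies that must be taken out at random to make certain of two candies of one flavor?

The worst case takes 1 candy of each flavor without reaching 2 of any: 4 × 1 = 4.
The next candy must bring some flavor to 2, so 4 + 1 = 5.

5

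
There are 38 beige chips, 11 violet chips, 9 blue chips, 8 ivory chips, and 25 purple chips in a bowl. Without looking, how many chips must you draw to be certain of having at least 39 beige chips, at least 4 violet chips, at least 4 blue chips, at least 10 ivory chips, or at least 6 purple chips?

Each of the 5 colors has its own threshold; avoid all of them simultaneously.
The worst case stops just short of every target: 38 beige, 3 violet, 3 blue, all 8 ivory, 5 purple — 38 + 3 + 3 + 8 + 5 = 57 chips.
One more chip must push some color to its target, so 57 + 1 = 58.

58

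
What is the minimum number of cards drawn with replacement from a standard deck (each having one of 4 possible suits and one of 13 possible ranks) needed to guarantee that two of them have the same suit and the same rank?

53

There are 4 × 13 = 52 (suit, rank) combinations acting as pigeonholes.
With 52 cards drawn with replacement from a standard deck we could place one in each, avoiding any repeat.
One more forces some (suit, rank) pair to hold 2, so 52 + 1 = 53.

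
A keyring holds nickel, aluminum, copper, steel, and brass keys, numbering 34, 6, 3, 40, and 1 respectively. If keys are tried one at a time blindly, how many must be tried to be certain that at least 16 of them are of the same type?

In the worst case we take at most 15 of each type, but all 6 aluminum, all 3 copper, and all 1 brass (fewer than 15), giving 15 + 6 + 3 + 15 + 1 = 40.
One more key then forces some type to 16, so 40 + 1 = 41.

41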